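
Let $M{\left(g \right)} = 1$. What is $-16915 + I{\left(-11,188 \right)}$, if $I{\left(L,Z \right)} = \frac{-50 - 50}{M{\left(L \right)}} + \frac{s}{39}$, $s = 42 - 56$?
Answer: $- \frac{663599}{39} \approx -17015.0$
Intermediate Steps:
$s = -14$
$I{\left(L,Z \right)} = - \frac{3914}{39}$ ($I{\left(L,Z \right)} = \frac{-50 - 50}{1} - \frac{14}{39} = \left(-50 - 50\right) 1 - \frac{14}{39} = \left(-100\right) 1 - \frac{14}{39} = -100 - \frac{14}{39} = - \frac{3914}{39}$)
$-16915 + I{\left(-11,188 \right)} = -16915 - \frac{3914}{39} = - \frac{663599}{39}$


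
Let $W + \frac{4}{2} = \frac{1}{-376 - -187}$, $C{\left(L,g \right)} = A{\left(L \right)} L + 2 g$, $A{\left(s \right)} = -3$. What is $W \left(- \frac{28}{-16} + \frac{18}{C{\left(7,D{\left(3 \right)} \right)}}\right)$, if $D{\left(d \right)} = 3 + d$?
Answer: $\frac{379}{756} \approx 0.50132$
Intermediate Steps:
$C{\left(L,g \right)} = - 3 L + 2 g$
$W = - \frac{379}{189}$ ($W = -2 + \frac{1}{-376 - -187} = -2 + \frac{1}{-376 + 187} = -2 + \frac{1}{-189} = -2 - \frac{1}{189} = - \frac{379}{189} \approx -2.0053$)
$W \left(- \frac{28}{-16} + \frac{18}{C{\left(7,D{\left(3 \right)} \right)}}\right) = - \frac{379 \left(- \frac{28}{-16} + \frac{18}{\left(-3\right) 7 + 2 \left(3 + 3\right)}\right)}{189} = - \frac{379 \left(\left(-28\right) \left(- \frac{1}{16}\right) + \frac{18}{-21 + 2 \cdot 6}\right)}{189} = - \frac{379 \left(\frac{7}{4} + \frac{18}{-21 + 12}\right)}{189} = - \frac{379 \left(\frac{7}{4} + \frac{18}{-9}\right)}{189} = - \frac{379 \left(\frac{7}{4} + 18 \left(- \frac{1}{9}\right)\right)}{189} = - \frac{379 \left(\frac{7}{4} - 2\right)}{189} = \left(- \frac{379}{189}\right) \left(- \frac{1}{4}\right) = \frac{379}{756}$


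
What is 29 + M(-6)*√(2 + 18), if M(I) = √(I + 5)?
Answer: 29 + 2*I*√5 ≈ 29.0 + 4.4721*I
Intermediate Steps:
M(I) = √(5 + I)
29 + M(-6)*√(2 + 18) = 29 + √(5 - 6)*√(2 + 18) = 29 + √(-1)*√20 = 29 + I*(2*√5) = 29 + 2*I*√5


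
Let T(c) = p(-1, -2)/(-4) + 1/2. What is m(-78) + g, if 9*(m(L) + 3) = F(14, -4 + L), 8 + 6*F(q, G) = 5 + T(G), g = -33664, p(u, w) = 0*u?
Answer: -3636041/108 ≈ -33667.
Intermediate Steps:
p(u, w) = 0
T(c) = ½ (T(c) = 0/(-4) + 1/2 = 0*(-¼) + 1*(½) = 0 + ½ = ½)
F(q, G) = -5/12 (F(q, G) = -4/3 + (5 + ½)/6 = -4/3 + (⅙)*(11/2) = -4/3 + 11/12 = -5/12)
m(L) = -329/108 (m(L) = -3 + (⅑)*(-5/12) = -3 - 5/108 = -329/108)
m(-78) + g = -329/108 - 33664 = -3636041/108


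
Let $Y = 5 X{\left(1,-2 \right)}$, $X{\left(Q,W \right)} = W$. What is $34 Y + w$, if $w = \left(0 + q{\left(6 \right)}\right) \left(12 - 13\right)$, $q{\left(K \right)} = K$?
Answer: $-346$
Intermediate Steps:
$Y = -10$ ($Y = 5 \left(-2\right) = -10$)
$w = -6$ ($w = \left(0 + 6\right) \left(12 - 13\right) = 6 \left(-1\right) = -6$)
$34 Y + w = 34 \left(-10\right) - 6 = -340 - 6 = -346$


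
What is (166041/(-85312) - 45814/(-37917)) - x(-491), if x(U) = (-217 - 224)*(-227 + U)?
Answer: -1024255106672981/3234775104 ≈ -3.1664e+5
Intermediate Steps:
x(U) = 100107 - 441*U (x(U) = -441*(-227 + U) = 100107 - 441*U)
(166041/(-85312) - 45814/(-37917)) - x(-491) = (166041/(-85312) - 45814/(-37917)) - (100107 - 441*(-491)) = (166041*(-1/85312) - 45814*(-1/37917)) - (100107 + 216531) = (-166041/85312 + 45814/37917) - 1*316638 = -2387292629/3234775104 - 316638 = -1024255106672981/3234775104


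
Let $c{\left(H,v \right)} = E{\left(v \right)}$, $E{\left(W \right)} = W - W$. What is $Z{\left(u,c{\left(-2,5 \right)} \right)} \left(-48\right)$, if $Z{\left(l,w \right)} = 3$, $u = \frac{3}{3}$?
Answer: $-144$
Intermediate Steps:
$u = 1$ ($u = 3 \cdot \frac{1}{3} = 1$)
$E{\left(W \right)} = 0$
$c{\left(H,v \right)} = 0$
$Z{\left(u,c{\left(-2,5 \right)} \right)} \left(-48\right) = 3 \left(-48\right) = -144$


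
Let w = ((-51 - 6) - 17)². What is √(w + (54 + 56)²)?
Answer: 26*√26 ≈ 132.57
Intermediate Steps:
w = 5476 (w = (-57 - 17)² = (-74)² = 5476)
√(w + (54 + 56)²) = √(5476 + (54 + 56)²) = √(5476 + 110²) = √(5476 + 12100) = √17576 = 26*√26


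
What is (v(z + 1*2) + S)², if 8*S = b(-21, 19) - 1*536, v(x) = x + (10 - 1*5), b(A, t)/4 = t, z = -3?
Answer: 11449/4 ≈ 2862.3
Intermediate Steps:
b(A, t) = 4*t
v(x) = 5 + x (v(x) = x + (10 - 5) = x + 5 = 5 + x)
S = -115/2 (S = (4*19 - 1*536)/8 = (76 - 536)/8 = (⅛)*(-460) = -115/2 ≈ -57.500)
(v(z + 1*2) + S)² = ((5 + (-3 + 1*2)) - 115/2)² = ((5 + (-3 + 2)) - 115/2)² = ((5 - 1) - 115/2)² = (4 - 115/2)² = (-107/2)² = 11449/4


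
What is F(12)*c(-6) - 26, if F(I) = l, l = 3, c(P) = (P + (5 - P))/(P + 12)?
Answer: -47/2 ≈ -23.500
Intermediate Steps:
c(P) = 5/(12 + P)
F(I) = 3
F(12)*c(-6) - 26 = 3*(5/(12 - 6)) - 26 = 3*(5/6) - 26 = 5/2 - 26 = -47/2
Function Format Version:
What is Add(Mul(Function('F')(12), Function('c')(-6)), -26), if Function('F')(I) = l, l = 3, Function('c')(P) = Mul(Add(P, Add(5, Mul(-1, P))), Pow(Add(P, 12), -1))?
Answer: Rational(-47, 2) ≈ -23.500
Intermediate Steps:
Function('c')(P) = Mul(5, Pow(Add(12, P), -1))
Function('F')(I) = 3
Add(Mul(Function('F')(12), Function('c')(-6)), -26) = Add(Mul(3, Mul(5, Pow(Add(12, -6), -1))), -26) = Add(Mul(3, Mul(5, Pow(6, -1))), -26) = Add(Mul(3, Mul(5, Rational(1, 6))), -26) = Add(Mul(3, Rational(5, 6)), -26) = Add(Rational(5, 2), -26) = Rational(-47, 2)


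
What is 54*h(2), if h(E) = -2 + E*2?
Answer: 108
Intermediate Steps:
h(E) = -2 + 2*E
54*h(2) = 54*(-2 + 2*2) = 54*(-2 + 4) = 54*2 = 108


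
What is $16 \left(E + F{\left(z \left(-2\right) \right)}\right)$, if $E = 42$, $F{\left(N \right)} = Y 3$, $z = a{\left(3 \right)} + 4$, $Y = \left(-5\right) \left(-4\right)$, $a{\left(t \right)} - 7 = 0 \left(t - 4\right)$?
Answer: $1632$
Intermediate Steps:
$a{\left(t \right)} = 7$ ($a{\left(t \right)} = 7 + 0 \left(t - 4\right) = 7 + 0 \left(-4 + t\right) = 7 + 0 = 7$)
$Y = 20$
$z = 11$ ($z = 7 + 4 = 11$)
$F{\left(N \right)} = 60$ ($F{\left(N \right)} = 20 \cdot 3 = 60$)
$16 \left(E + F{\left(z \left(-2\right) \right)}\right) = 16 \left(42 + 60\right) = 16 \cdot 102 = 1632$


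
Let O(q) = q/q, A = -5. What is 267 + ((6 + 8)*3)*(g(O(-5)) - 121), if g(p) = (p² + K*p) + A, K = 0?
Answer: -4983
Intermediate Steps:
O(q) = 1
g(p) = -5 + p² (g(p) = (p² + 0*p) - 5 = (p² + 0) - 5 = p² - 5 = -5 + p²)
267 + ((6 + 8)*3)*(g(O(-5)) - 121) = 267 + ((6 + 8)*3)*((-5 + 1²) - 121) = 267 + (14*3)*((-5 + 1) - 121) = 267 + 42*(-4 - 121) = 267 + 42*(-125) = 267 - 5250 = -4983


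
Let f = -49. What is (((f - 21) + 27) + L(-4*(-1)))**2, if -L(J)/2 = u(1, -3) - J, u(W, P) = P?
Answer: 841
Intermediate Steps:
L(J) = 6 + 2*J (L(J) = -2*(-3 - J) = 6 + 2*J)
(((f - 21) + 27) + L(-4*(-1)))**2 = (((-49 - 21) + 27) + (6 + 2*(-4*(-1))))**2 = ((-70 + 27) + (6 + 2*4))**2 = (-43 + (6 + 8))**2 = (-43 + 14)**2 = (-29)**2 = 841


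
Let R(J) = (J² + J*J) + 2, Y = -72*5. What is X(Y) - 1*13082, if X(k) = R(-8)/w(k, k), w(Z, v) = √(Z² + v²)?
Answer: -13082 + 13*√2/72 ≈ -13082.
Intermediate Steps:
Y = -360
R(J) = 2 + 2*J² (R(J) = (J² + J²) + 2 = 2*J² + 2 = 2 + 2*J²)
X(k) = 65*√2/√(k²) (X(k) = (2 + 2*(-8)²)/(√(k² + k²)) = (2 + 2*64)/(√(2*k²)) = (2 + 128)/((√2*√(k²))) = 130*(√2/(2*√(k²))) = 65*√2/√(k²))
X(Y) - 1*13082 = 65*√2/√((-360)²) - 1*13082 = 65*√2/√129600 - 13082 = 65*√2*(1/360) - 13082 = 13*√2/72 - 13082 = -13082 + 13*√2/72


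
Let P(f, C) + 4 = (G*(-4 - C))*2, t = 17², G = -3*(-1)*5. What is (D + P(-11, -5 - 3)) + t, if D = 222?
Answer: 627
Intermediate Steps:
G = 15 (G = 3*5 = 15)
t = 289
P(f, C) = -124 - 30*C (P(f, C) = -4 + (15*(-4 - C))*2 = -4 + (-60 - 15*C)*2 = -4 + (-120 - 30*C) = -124 - 30*C)
(D + P(-11, -5 - 3)) + t = (222 + (-124 - 30*(-5 - 3))) + 289 = (222 + (-124 - 30*(-8))) + 289 = (222 + (-124 + 240)) + 289 = (222 + 116) + 289 = 338 + 289 = 627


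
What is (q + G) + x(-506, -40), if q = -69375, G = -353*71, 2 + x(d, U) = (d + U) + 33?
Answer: -94953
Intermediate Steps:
x(d, U) = 31 + U + d (x(d, U) = -2 + ((d + U) + 33) = -2 + ((U + d) + 33) = -2 + (33 + U + d) = 31 + U + d)
G = -25063
(q + G) + x(-506, -40) = (-69375 - 25063) + (31 - 40 - 506) = -94438 - 515 = -94953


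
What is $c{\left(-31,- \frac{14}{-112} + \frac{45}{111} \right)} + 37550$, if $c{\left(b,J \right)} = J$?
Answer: $\frac{11114957}{296} \approx 37551.0$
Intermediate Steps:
$c{\left(-31,- \frac{14}{-112} + \frac{45}{111} \right)} + 37550 = \left(- \frac{14}{-112} + \frac{45}{111}\right) + 37550 = \left(\left(-14\right) \left(- \frac{1}{112}\right) + 45 \cdot \frac{1}{111}\right) + 37550 = \left(\frac{1}{8} + \frac{15}{37}\right) + 37550 = \frac{157}{296} + 37550 = \frac{11114957}{296}$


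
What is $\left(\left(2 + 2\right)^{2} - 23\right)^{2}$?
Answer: $49$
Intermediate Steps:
$\left(\left(2 + 2\right)^{2} - 23\right)^{2} = \left(4^{2} - 23\right)^{2} = \left(16 - 23\right)^{2} = \left(-7\right)^{2} = 49$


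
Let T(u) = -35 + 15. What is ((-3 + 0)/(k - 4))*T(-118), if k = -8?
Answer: -5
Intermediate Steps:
T(u) = -20
((-3 + 0)/(k - 4))*T(-118) = ((-3 + 0)/(-8 - 4))*(-20) = -3/(-12)*(-20) = -3*(-1/12)*(-20) = (1/4)*(-20) = -5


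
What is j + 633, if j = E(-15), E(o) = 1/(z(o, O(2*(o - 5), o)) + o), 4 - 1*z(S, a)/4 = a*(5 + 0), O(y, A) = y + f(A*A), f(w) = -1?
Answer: 519694/821 ≈ 633.00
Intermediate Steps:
O(y, A) = -1 + y (O(y, A) = y - 1 = -1 + y)
z(S, a) = 16 - 20*a (z(S, a) = 16 - 4*a*(5 + 0) = 16 - 4*a*5 = 16 - 20*a)
E(o) = 1/(236 - 39*o) (E(o) = 1/((16 - 20*(-1 + 2*(o - 5))) + o) = 1/((16 - 20*(-1 + 2*(-5 + o))) + o) = 1/((16 - 20*(-1 + (-10 + 2*o))) + o) = 1/((16 - 20*(-11 + 2*o)) + o) = 1/((16 + (220 - 40*o)) + o) = 1/((236 - 40*o) + o) = 1/(236 - 39*o))
j = 1/821 (j = 1/(236 - 39*(-15)) = 1/(236 + 585) = 1/821 ≈ 0.0012180)
j + 633 = 1/821 + 633 = 519694/821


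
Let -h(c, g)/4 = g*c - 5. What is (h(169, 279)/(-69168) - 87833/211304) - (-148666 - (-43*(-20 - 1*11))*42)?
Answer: 16994999873611/83042472 ≈ 2.0465e+5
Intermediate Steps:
h(c, g) = 20 - 4*c*g (h(c, g) = -4*(g*c - 5) = -4*(c*g - 5) = -4*(-5 + c*g) = 20 - 4*c*g)
(h(169, 279)/(-69168) - 87833/211304) - (-148666 - (-43*(-20 - 1*11))*42) = ((20 - 4*169*279)/(-69168) - 87833/211304) - (-148666 - (-43*(-20 - 1*11))*42) = ((20 - 188604)*(-1/69168) - 87833*1/211304) - (-148666 - (-43*(-20 - 11))*42) = (-188584*(-1/69168) - 87833/211304) - (-148666 - (-43*(-31))*42) = (2143/786 - 87833/211304) - (-148666 - 1333*42) = 191893867/83042472 - (-148666 - 1*55986) = 191893867/83042472 - (-148666 - 55986) = 191893867/83042472 - 1*(-204652) = 191893867/83042472 + 204652 = 16994999873611/83042472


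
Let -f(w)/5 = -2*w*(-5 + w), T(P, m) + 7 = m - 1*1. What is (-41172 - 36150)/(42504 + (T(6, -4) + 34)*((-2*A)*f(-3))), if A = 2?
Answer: -12887/3564 ≈ -3.6159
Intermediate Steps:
T(P, m) = -8 + m (T(P, m) = -7 + (m - 1*1) = -7 + (m - 1) = -7 + (-1 + m) = -8 + m)
f(w) = 10*w*(-5 + w) (f(w) = -(-10)*w*(-5 + w) = 10*w*(-5 + w))
(-41172 - 36150)/(42504 + (T(6, -4) + 34)*((-2*A)*f(-3))) = (-41172 - 36150)/(42504 + ((-8 - 4) + 34)*((-2*2)*(10*(-3)*(-5 - 3)))) = -77322/(42504 + (-12 + 34)*(-40*(-3)*(-8))) = -77322/(42504 + 22*(-4*240)) = -77322/(42504 + 22*(-960)) = -77322/(42504 - 21120) = -77322/21384 = -77322*1/21384 = -12887/3564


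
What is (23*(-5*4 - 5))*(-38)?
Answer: 21850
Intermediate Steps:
(23*(-5*4 - 5))*(-38) = (23*(-20 - 5))*(-38) = (23*(-25))*(-38) = -575*(-38) = 21850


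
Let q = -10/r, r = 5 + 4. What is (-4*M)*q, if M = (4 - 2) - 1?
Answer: 40/9 ≈ 4.4444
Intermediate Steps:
r = 9
M = 1 (M = 2 - 1 = 1)
q = -10/9 ≈ -1.1111
(-4*M)*q = -4*1*(-10/9) = -4*(-10/9) = 40/9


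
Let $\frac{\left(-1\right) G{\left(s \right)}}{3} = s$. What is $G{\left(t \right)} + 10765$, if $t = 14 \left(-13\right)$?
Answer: $11311$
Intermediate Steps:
$t = -182$
$G{\left(s \right)} = - 3 s$
$G{\left(t \right)} + 10765 = \left(-3\right) \left(-182\right) + 10765 = 546 + 10765 = 11311$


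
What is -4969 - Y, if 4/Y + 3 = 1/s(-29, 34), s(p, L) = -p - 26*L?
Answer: -6373517/1283 ≈ -4967.7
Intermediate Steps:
Y = -1710/1283 (Y = 4/(-3 + 1/(-1*(-29) - 26*34)) = 4/(-3 + 1/(29 - 884)) = 4/(-3 + 1/(-855)) = 4/(-3 - 1/855) = 4/(-2566/855) = 4*(-855/2566) = -1710/1283 ≈ -1.3328)
-4969 - Y = -4969 - 1*(-1710/1283) = -4969 + 1710/1283 = -6373517/1283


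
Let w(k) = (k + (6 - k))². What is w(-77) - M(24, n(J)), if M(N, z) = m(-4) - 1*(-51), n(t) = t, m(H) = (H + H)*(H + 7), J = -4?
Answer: 9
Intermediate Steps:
m(H) = 2*H*(7 + H) (m(H) = (2*H)*(7 + H) = 2*H*(7 + H))
w(k) = 36 (w(k) = 6² = 36)
M(N, z) = 27 (M(N, z) = 2*(-4)*(7 - 4) - 1*(-51) = 2*(-4)*3 + 51 = -24 + 51 = 27)
w(-77) - M(24, n(J)) = 36 - 1*27 = 36 - 27 = 9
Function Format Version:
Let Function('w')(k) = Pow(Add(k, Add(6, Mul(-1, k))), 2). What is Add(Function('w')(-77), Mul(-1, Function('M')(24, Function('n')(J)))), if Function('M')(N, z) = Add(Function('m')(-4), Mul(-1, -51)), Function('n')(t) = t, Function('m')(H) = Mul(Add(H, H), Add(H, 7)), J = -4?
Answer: 9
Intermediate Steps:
Function('m')(H) = Mul(2, H, Add(7, H)) (Function('m')(H) = Mul(Mul(2, H), Add(7, H)) = Mul(2, H, Add(7, H)))
Function('w')(k) = 36 (Function('w')(k) = Pow(6, 2) = 36)
Function('M')(N, z) = 27 (Function('M')(N, z) = Add(Mul(2, -4, Add(7, -4)), Mul(-1, -51)) = Add(Mul(2, -4, 3), 51) = Add(-24, 51) = 27)
Add(Function('w')(-77), Mul(-1, Function('M')(24, Function('n')(J)))) = Add(36, Mul(-1, 27)) = Add(36, -27) = 9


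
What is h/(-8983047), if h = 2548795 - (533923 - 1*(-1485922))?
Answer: -528950/8983047 ≈ -0.058883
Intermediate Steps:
h = 528950 (h = 2548795 - (533923 + 1485922) = 2548795 - 1*2019845 = 2548795 - 2019845 = 528950)
h/(-8983047) = 528950/(-8983047) = 528950*(-1/8983047) = -528950/8983047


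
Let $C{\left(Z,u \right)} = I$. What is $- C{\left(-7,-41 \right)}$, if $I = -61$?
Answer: $61$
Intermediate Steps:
$C{\left(Z,u \right)} = -61$
$- C{\left(-7,-41 \right)} = \left(-1\right) \left(-61\right) = 61$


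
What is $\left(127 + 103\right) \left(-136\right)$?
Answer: $-31280$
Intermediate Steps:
$\left(127 + 103\right) \left(-136\right) = 230 \left(-136\right) = -31280$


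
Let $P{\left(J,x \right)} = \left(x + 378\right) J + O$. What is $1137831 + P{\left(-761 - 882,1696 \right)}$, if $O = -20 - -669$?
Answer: $-2269102$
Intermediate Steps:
$O = 649$ ($O = -20 + 669 = 649$)
$P{\left(J,x \right)} = 649 + J \left(378 + x\right)$ ($P{\left(J,x \right)} = \left(x + 378\right) J + 649 = \left(378 + x\right) J + 649 = J \left(378 + x\right) + 649 = 649 + J \left(378 + x\right)$)
$1137831 + P{\left(-761 - 882,1696 \right)} = 1137831 + \left(649 + 378 \left(-761 - 882\right) + \left(-761 - 882\right) 1696\right) = 1137831 + \left(649 + 378 \left(-1643\right) - 2786528\right) = 1137831 - 3406933 = -2269102$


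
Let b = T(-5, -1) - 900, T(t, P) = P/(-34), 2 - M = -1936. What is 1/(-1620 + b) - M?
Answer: -166045936/85679 ≈ -1938.0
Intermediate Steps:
M = 1938 (M = 2 - 1*(-1936) = 2 + 1936 = 1938)
T(t, P) = -P/34 (T(t, P) = P*(-1/34) = -P/34)
b = -30599/34 (b = -1/34*(-1) - 900 = 1/34 - 900 = -30599/34 ≈ -899.97)
1/(-1620 + b) - M = 1/(-1620 - 30599/34) - 1*1938 = 1/(-85679/34) - 1938 = -34/85679 - 1938 = -166045936/85679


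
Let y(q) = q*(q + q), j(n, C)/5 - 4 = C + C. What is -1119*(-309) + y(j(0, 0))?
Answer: 346571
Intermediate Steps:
j(n, C) = 20 + 10*C (j(n, C) = 20 + 5*(C + C) = 20 + 5*(2*C) = 20 + 10*C)
y(q) = 2*q² (y(q) = q*(2*q) = 2*q²)
-1119*(-309) + y(j(0, 0)) = -1119*(-309) + 2*(20 + 10*0)² = 345771 + 2*(20 + 0)² = 345771 + 2*20² = 345771 + 2*400 = 345771 + 800 = 346571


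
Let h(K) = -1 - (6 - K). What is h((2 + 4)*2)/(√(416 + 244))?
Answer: √165/66 ≈ 0.19462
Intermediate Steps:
h(K) = -7 + K (h(K) = -1 + (-6 + K) = -7 + K)
h((2 + 4)*2)/(√(416 + 244)) = (-7 + (2 + 4)*2)/(√(416 + 244)) = (-7 + 6*2)/(√660) = (-7 + 12)/((2*√165)) = 5*(√165/330) = √165/66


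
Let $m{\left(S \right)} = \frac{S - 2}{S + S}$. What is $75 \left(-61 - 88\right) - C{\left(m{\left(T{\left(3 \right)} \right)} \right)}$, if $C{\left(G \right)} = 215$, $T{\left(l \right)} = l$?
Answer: $-11390$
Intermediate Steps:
$m{\left(S \right)} = \frac{-2 + S}{2 S}$
$75 \left(-61 - 88\right) - C{\left(m{\left(T{\left(3 \right)} \right)} \right)} = 75 \left(-61 - 88\right) - 215 = 75 \left(-149\right) - 215 = -11175 - 215 = -11390$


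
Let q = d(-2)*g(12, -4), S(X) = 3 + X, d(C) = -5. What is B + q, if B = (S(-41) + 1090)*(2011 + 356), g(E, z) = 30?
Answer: 2489934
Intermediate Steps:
q = -150 (q = -5*30 = -150)
B = 2490084 (B = ((3 - 41) + 1090)*(2011 + 356) = (-38 + 1090)*2367 = 1052*2367 = 2490084)
B + q = 2490084 - 150 = 2489934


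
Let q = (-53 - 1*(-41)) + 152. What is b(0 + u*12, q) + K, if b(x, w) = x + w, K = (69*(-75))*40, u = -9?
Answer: -206968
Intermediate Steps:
K = -207000 (K = -5175*40 = -207000)
q = 140 (q = (-53 + 41) + 152 = -12 + 152 = 140)
b(x, w) = w + x
b(0 + u*12, q) + K = (140 + (0 - 9*12)) - 207000 = (140 + (0 - 108)) - 207000 = (140 - 108) - 207000 = 32 - 207000 = -206968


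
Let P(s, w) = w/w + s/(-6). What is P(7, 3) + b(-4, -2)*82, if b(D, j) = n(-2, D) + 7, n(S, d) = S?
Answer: 2459/6 ≈ 409.83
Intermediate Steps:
P(s, w) = 1 - s/6 (P(s, w) = 1 + s*(-⅙) = 1 - s/6)
b(D, j) = 5 (b(D, j) = -2 + 7 = 5)
P(7, 3) + b(-4, -2)*82 = (1 - ⅙*7) + 5*82 = (1 - 7/6) + 410 = -⅙ + 410 = 2459/6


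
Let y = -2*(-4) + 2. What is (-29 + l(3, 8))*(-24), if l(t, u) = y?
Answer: 456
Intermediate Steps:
y = 10 (y = 8 + 2 = 10)
l(t, u) = 10
(-29 + l(3, 8))*(-24) = (-29 + 10)*(-24) = -19*(-24) = 456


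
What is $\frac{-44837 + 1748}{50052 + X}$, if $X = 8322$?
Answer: $- \frac{14363}{19458} \approx -0.73815$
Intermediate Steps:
$\frac{-44837 + 1748}{50052 + X} = \frac{-44837 + 1748}{50052 + 8322} = - \frac{43089}{58374} = \left(-43089\right) \frac{1}{58374} = - \frac{14363}{19458}$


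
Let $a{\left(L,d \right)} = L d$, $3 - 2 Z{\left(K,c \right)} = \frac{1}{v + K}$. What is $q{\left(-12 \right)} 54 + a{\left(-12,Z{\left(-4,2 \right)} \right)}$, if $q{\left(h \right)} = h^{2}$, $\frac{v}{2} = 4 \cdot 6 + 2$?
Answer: $\frac{62065}{8} \approx 7758.1$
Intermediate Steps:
$v = 52$ ($v = 2 \left(4 \cdot 6 + 2\right) = 2 \left(24 + 2\right) = 2 \cdot 26 = 52$)
$Z{\left(K,c \right)} = \frac{3}{2} - \frac{1}{2 \left(52 + K\right)}$
$q{\left(-12 \right)} 54 + a{\left(-12,Z{\left(-4,2 \right)} \right)} = \left(-12\right)^{2} \cdot 54 - 12 \frac{155 + 3 \left(-4\right)}{2 \left(52 - 4\right)} = 144 \cdot 54 - 12 \frac{155 - 12}{2 \cdot 48} = 7776 - 12 \cdot \frac{1}{2} \cdot \frac{1}{48} \cdot 143 = 7776 - \frac{143}{8} = \frac{62065}{8}$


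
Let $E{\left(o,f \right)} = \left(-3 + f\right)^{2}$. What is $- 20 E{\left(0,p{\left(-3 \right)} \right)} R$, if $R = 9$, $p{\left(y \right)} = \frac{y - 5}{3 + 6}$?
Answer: $- \frac{24500}{9} \approx -2722.2$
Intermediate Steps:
$p{\left(y \right)} = - \frac{5}{9} + \frac{y}{9}$ ($p{\left(y \right)} = \frac{-5 + y}{9} = \left(-5 + y\right) \frac{1}{9} = - \frac{5}{9} + \frac{y}{9}$)
$- 20 E{\left(0,p{\left(-3 \right)} \right)} R = - 20 \left(-3 + \left(- \frac{5}{9} + \frac{1}{9} \left(-3\right)\right)\right)^{2} \cdot 9 = - 20 \left(-3 - \frac{8}{9}\right)^{2} \cdot 9 = - 20 \left(- \frac{35}{9}\right)^{2} \cdot 9 = \left(-20\right) \frac{1225}{81} \cdot 9 = \left(- \frac{24500}{81}\right) 9 = - \frac{24500}{9}$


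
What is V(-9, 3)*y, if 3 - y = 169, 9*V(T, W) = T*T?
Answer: -1494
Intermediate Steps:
V(T, W) = T²/9 (V(T, W) = (T*T)/9 = T²/9)
y = -166 (y = 3 - 1*169 = 3 - 169 = -166)
V(-9, 3)*y = ((⅑)*(-9)²)*(-166) = ((⅑)*81)*(-166) = 9*(-166) = -1494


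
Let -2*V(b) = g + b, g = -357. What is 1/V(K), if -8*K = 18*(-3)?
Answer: 8/1401 ≈ 0.0057102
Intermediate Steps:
K = 27/4 (K = -9*(-3)/4 = -⅛*(-54) = 27/4 ≈ 6.7500)
V(b) = 357/2 - b/2 (V(b) = -(-357 + b)/2 = 357/2 - b/2)
1/V(K) = 1/(357/2 - ½*27/4) = 1/(357/2 - 27/8) = 1/(1401/8) = 8/1401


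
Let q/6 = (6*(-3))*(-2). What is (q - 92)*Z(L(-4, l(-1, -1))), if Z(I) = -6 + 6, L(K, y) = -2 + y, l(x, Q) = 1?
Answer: 0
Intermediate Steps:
q = 216 (q = 6*((6*(-3))*(-2)) = 6*(-18*(-2)) = 6*36 = 216)
Z(I) = 0
(q - 92)*Z(L(-4, l(-1, -1))) = (216 - 92)*0 = 124*0 = 0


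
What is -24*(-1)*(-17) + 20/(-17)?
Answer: -6956/17 ≈ -409.18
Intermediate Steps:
-24*(-1)*(-17) + 20/(-17) = 24*(-17) + 20*(-1/17) = -408 - 20/17 = -6956/17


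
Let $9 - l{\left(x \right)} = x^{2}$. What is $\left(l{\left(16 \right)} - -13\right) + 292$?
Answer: $58$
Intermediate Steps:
$l{\left(x \right)} = 9 - x^{2}$
$\left(l{\left(16 \right)} - -13\right) + 292 = \left(\left(9 - 16^{2}\right) - -13\right) + 292 = \left(\left(9 - 256\right) + 13\right) + 292 = \left(-247 + 13\right) + 292 = -234 + 292 = 58$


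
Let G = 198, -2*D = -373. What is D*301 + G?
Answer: 112669/2 ≈ 56335.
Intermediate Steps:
D = 373/2 (D = -1/2*(-373) = 373/2 ≈ 186.50)
D*301 + G = (373/2)*301 + 198 = 112273/2 + 198 = 112669/2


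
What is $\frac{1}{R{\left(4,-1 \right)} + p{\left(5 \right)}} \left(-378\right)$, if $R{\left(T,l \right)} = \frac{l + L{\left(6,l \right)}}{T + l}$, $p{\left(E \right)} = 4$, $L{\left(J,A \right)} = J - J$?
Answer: $- \frac{1134}{11} \approx -103.09$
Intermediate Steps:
$L{\left(J,A \right)} = 0$
$R{\left(T,l \right)} = \frac{l}{T + l}$ ($R{\left(T,l \right)} = \frac{l + 0}{T + l} = \frac{l}{T + l}$)
$\frac{1}{R{\left(4,-1 \right)} + p{\left(5 \right)}} \left(-378\right) = \frac{1}{- \frac{1}{4 - 1} + 4} \left(-378\right) = \frac{1}{- \frac{1}{3} + 4} \left(-378\right) = \frac{1}{\frac{11}{3}} \left(-378\right) = \frac{3}{11} \left(-378\right) = - \frac{1134}{11}$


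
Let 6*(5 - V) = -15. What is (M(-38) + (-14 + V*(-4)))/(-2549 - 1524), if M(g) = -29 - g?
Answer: 35/4073 ≈ 0.0085932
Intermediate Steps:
V = 15/2 (V = 5 - ⅙*(-15) = 5 + 5/2 = 15/2 ≈ 7.5000)
(M(-38) + (-14 + V*(-4)))/(-2549 - 1524) = ((-29 - 1*(-38)) + (-14 + (15/2)*(-4)))/(-2549 - 1524) = ((-29 + 38) + (-14 - 30))/(-4073) = (9 - 44)*(-1/4073) = -35*(-1/4073) = 35/4073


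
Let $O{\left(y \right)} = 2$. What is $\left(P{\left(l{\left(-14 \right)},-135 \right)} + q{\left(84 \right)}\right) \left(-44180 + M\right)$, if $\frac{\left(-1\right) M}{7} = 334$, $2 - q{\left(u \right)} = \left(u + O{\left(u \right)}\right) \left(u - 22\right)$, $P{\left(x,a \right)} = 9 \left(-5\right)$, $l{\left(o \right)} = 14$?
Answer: $250034250$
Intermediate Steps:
$P{\left(x,a \right)} = -45$
$q{\left(u \right)} = 2 - \left(-22 + u\right) \left(2 + u\right)$ ($q{\left(u \right)} = 2 - \left(u + 2\right) \left(u - 22\right) = 2 - \left(2 + u\right) \left(-22 + u\right) = 2 - \left(-22 + u\right) \left(2 + u\right)$)
$M = -2338$ ($M = \left(-7\right) 334 = -2338$)
$\left(P{\left(l{\left(-14 \right)},-135 \right)} + q{\left(84 \right)}\right) \left(-44180 + M\right) = \left(-45 + \left(46 - 84^{2} + 20 \cdot 84\right)\right) \left(-44180 - 2338\right) = \left(-45 + \left(46 - 7056 + 1680\right)\right) \left(-46518\right) = \left(-45 - 5330\right) \left(-46518\right) = \left(-5375\right) \left(-46518\right) = 250034250$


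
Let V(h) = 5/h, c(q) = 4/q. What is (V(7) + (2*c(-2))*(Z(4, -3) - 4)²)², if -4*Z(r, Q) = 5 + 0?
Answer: 9406489/784 ≈ 11998.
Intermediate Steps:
Z(r, Q) = -5/4 (Z(r, Q) = -(5 + 0)/4 = -¼*5 = -5/4)
(V(7) + (2*c(-2))*(Z(4, -3) - 4)²)² = (5/7 + (2*(4/(-2)))*(-5/4 - 4)²)² = (5*(⅐) + (2*(4*(-½)))*(-21/4)²)² = (5/7 + (2*(-2))*(441/16))² = (5/7 - 4*441/16)² = (5/7 - 441/4)² = (-3067/28)² = 9406489/784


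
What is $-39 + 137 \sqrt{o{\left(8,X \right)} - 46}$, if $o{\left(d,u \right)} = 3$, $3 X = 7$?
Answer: $-39 + 137 i \sqrt{43} \approx -39.0 + 898.37 i$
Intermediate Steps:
$X = \frac{7}{3}$ ($X = \frac{1}{3} \cdot 7 = \frac{7}{3} \approx 2.3333$)
$-39 + 137 \sqrt{o{\left(8,X \right)} - 46} = -39 + 137 \sqrt{3 - 46} = -39 + 137 \sqrt{-43} = -39 + 137 i \sqrt{43}$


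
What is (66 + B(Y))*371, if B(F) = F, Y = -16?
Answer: 18550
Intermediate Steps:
(66 + B(Y))*371 = (66 - 16)*371 = 50*371 = 18550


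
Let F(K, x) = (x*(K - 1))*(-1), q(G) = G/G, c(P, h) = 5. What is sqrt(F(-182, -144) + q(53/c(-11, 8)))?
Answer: I*sqrt(26351) ≈ 162.33*I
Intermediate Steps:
q(G) = 1
F(K, x) = -x*(-1 + K) (F(K, x) = (x*(-1 + K))*(-1) = -x*(-1 + K))
sqrt(F(-182, -144) + q(53/c(-11, 8))) = sqrt(-144*(1 - 1*(-182)) + 1) = sqrt(-144*(1 + 182) + 1) = sqrt(-144*183 + 1) = sqrt(-26352 + 1) = sqrt(-26351) = I*sqrt(26351)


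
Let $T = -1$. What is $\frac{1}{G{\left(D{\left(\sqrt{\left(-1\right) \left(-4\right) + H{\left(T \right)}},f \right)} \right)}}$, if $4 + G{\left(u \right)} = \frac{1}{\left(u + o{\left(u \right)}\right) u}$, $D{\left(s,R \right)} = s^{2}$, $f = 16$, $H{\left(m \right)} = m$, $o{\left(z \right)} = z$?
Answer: $- \frac{18}{71} \approx -0.25352$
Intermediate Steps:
$G{\left(u \right)} = -4 + \frac{1}{2 u^{2}}$ ($G{\left(u \right)} = -4 + \frac{1}{\left(u + u\right) u} = -4 + \frac{1}{2 u u} = -4 + \frac{\frac{1}{2} \frac{1}{u}}{u} = -4 + \frac{1}{2 u^{2}}$)
$\frac{1}{G{\left(D{\left(\sqrt{\left(-1\right) \left(-4\right) + H{\left(T \right)}},f \right)} \right)}} = \frac{1}{-4 + \frac{1}{2 \left(\left(-1\right) \left(-4\right) - 1\right)^{2}}} = \frac{1}{-4 + \frac{1}{2 \left(4 - 1\right)^{2}}} = \frac{1}{-4 + \frac{1}{2 \cdot 9}} = \frac{1}{-4 + \frac{1}{2} \cdot \frac{1}{9}} = \frac{1}{-4 + \frac{1}{18}} = \frac{1}{- \frac{71}{18}} = - \frac{18}{71}$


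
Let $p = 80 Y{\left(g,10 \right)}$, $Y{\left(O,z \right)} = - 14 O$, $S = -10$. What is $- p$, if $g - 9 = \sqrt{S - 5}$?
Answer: $10080 + 1120 i \sqrt{15} \approx 10080.0 + 4337.7 i$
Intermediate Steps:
$g = 9 + i \sqrt{15}$ ($g = 9 + \sqrt{-10 - 5} = 9 + \sqrt{-15} = 9 + i \sqrt{15} \approx 9.0 + 3.873 i$)
$p = -10080 - 1120 i \sqrt{15}$ ($p = 80 \left(- 14 \left(9 + i \sqrt{15}\right)\right) = 80 \left(-126 - 14 i \sqrt{15}\right) = -10080 - 1120 i \sqrt{15} \approx -10080.0 - 4337.7 i$)
$- p = - (-10080 - 1120 i \sqrt{15}) = 10080 + 1120 i \sqrt{15}$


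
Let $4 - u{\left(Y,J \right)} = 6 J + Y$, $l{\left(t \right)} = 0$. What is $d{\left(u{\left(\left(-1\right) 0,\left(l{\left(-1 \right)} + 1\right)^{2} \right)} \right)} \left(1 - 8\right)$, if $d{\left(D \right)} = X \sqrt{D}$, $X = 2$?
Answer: $- 14 i \sqrt{2} \approx - 19.799 i$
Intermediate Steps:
$u{\left(Y,J \right)} = 4 - Y - 6 J$ ($u{\left(Y,J \right)} = 4 - \left(6 J + Y\right) = 4 - \left(Y + 6 J\right) = 4 - Y - 6 J$)
$d{\left(D \right)} = 2 \sqrt{D}$
$d{\left(u{\left(\left(-1\right) 0,\left(l{\left(-1 \right)} + 1\right)^{2} \right)} \right)} \left(1 - 8\right) = 2 \sqrt{4 - \left(-1\right) 0 - 6 \left(0 + 1\right)^{2}} \left(1 - 8\right) = 2 \sqrt{4 - 0 - 6 \cdot 1^{2}} \left(-7\right) = 2 \sqrt{4 + 0 - 6} \left(-7\right) = 2 \sqrt{-2} \left(-7\right) = 2 i \sqrt{2} \left(-7\right) = - 14 i \sqrt{2}$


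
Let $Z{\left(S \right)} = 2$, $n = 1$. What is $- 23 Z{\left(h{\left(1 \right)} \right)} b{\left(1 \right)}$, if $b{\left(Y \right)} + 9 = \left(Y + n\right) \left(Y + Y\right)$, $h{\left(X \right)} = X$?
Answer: $230$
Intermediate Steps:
$b{\left(Y \right)} = -9 + 2 Y \left(1 + Y\right)$ ($b{\left(Y \right)} = -9 + \left(Y + 1\right) \left(Y + Y\right) = -9 + \left(1 + Y\right) 2 Y = -9 + 2 Y \left(1 + Y\right)$)
$- 23 Z{\left(h{\left(1 \right)} \right)} b{\left(1 \right)} = \left(-23\right) 2 \left(-9 + 2 \cdot 1 + 2 \cdot 1^{2}\right) = - 46 \left(-9 + 2 + 2 \cdot 1\right) = - 46 \left(-9 + 2 + 2\right) = \left(-46\right) \left(-5\right) = 230$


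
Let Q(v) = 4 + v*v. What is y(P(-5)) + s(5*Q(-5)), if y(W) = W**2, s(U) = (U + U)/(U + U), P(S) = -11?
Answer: 122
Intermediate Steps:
Q(v) = 4 + v**2
s(U) = 1 (s(U) = (2*U)/((2*U)) = (2*U)*(1/(2*U)) = 1)
y(P(-5)) + s(5*Q(-5)) = (-11)**2 + 1 = 121 + 1 = 122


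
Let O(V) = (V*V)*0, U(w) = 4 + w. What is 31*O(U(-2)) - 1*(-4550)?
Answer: 4550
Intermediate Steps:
O(V) = 0 (O(V) = V²*0 = 0)
31*O(U(-2)) - 1*(-4550) = 31*0 - 1*(-4550) = 0 + 4550 = 4550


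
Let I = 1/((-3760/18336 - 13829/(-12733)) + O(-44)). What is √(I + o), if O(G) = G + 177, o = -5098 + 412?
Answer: 6*I*√496784221568990350005/1953594173 ≈ 68.454*I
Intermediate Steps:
o = -4686
O(G) = 177 + G
I = 14592018/1953594173 (I = 1/((-3760/18336 - 13829/(-12733)) + (177 - 44)) = 1/((-3760*1/18336 - 13829*(-1/12733)) + 133) = 1/((-235/1146 + 13829/12733) + 133) = 1/(12855779/14592018 + 133) = 1/(1953594173/14592018) = 14592018/1953594173 ≈ 0.0074693)
√(I + o) = √(14592018/1953594173 - 4686) = √(-9154527702660/1953594173) = 6*I*√496784221568990350005/1953594173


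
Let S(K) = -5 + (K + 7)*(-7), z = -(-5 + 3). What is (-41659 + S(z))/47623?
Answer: -41727/47623 ≈ -0.87619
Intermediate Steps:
z = 2 (z = -1*(-2) = 2)
S(K) = -54 - 7*K (S(K) = -5 + (7 + K)*(-7) = -5 + (-49 - 7*K) = -54 - 7*K)
(-41659 + S(z))/47623 = (-41659 + (-54 - 7*2))/47623 = (-41659 + (-54 - 14))*(1/47623) = (-41659 - 68)*(1/47623) = -41727*1/47623 = -41727/47623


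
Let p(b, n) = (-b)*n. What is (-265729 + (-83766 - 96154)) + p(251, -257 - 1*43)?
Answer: -370349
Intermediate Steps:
p(b, n) = -b*n
(-265729 + (-83766 - 96154)) + p(251, -257 - 1*43) = (-265729 + (-83766 - 96154)) - 1*251*(-257 - 1*43) = (-265729 - 179920) - 1*251*(-257 - 43) = -445649 - 1*251*(-300) = -445649 + 75300 = -370349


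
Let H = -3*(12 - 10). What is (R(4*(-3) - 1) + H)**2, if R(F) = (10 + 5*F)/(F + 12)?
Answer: 2401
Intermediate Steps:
H = -6 (H = -3*2 = -6)
R(F) = (10 + 5*F)/(12 + F)
(R(4*(-3) - 1) + H)**2 = (5*(2 + (4*(-3) - 1))/(12 + (4*(-3) - 1)) - 6)**2 = (5*(2 + (-12 - 1))/(12 + (-12 - 1)) - 6)**2 = (5*(2 - 13)/(12 - 13) - 6)**2 = (5*(-11)/(-1) - 6)**2 = (5*(-1)*(-11) - 6)**2 = (55 - 6)**2 = 49**2 = 2401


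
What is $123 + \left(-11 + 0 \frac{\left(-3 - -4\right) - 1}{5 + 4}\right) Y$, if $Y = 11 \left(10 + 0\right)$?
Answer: $-1087$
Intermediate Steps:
$Y = 110$ ($Y = 11 \cdot 10 = 110$)
$123 + \left(-11 + 0 \frac{\left(-3 - -4\right) - 1}{5 + 4}\right) Y = 123 + \left(-11 + 0 \frac{\left(-3 - -4\right) - 1}{5 + 4}\right) 110 = 123 + \left(-11 + 0 \frac{\left(-3 + 4\right) - 1}{9}\right) 110 = 123 + \left(-11 + 0 \left(1 - 1\right) \frac{1}{9}\right) 110 = 123 + \left(-11 + 0 \cdot 0 \cdot \frac{1}{9}\right) 110 = 123 + \left(-11 + 0 \cdot 0\right) 110 = 123 + \left(-11 + 0\right) 110 = 123 - 1210 = -1087$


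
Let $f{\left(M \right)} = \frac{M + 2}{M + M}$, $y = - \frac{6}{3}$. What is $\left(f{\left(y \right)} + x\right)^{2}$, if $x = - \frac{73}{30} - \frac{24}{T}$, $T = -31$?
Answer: $\frac{2380849}{864900} \approx 2.7527$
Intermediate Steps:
$y = -2$ ($y = \left(-6\right) \frac{1}{3} = -2$)
$x = - \frac{1543}{930}$ ($x = - \frac{73}{30} - \frac{24}{-31} = \left(-73\right) \frac{1}{30} - - \frac{24}{31} = - \frac{73}{30} + \frac{24}{31} = - \frac{1543}{930} \approx -1.6591$)
$f{\left(M \right)} = \frac{2 + M}{2 M}$
$\left(f{\left(y \right)} + x\right)^{2} = \left(\frac{2 - 2}{2 \left(-2\right)} - \frac{1543}{930}\right)^{2} = \left(\frac{1}{2} \left(- \frac{1}{2}\right) 0 - \frac{1543}{930}\right)^{2} = \left(0 - \frac{1543}{930}\right)^{2} = \left(- \frac{1543}{930}\right)^{2} = \frac{2380849}{864900}$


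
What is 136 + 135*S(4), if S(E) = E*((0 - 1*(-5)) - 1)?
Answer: 2296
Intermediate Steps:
S(E) = 4*E (S(E) = E*((0 + 5) - 1) = E*(5 - 1) = E*4 = 4*E)
136 + 135*S(4) = 136 + 135*(4*4) = 136 + 135*16 = 136 + 2160 = 2296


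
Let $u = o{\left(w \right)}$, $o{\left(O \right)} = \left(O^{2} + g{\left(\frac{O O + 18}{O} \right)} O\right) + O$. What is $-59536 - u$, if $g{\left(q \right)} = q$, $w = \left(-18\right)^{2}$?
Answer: $-269830$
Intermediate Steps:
$w = 324$
$o{\left(O \right)} = 18 + O + 2 O^{2}$ ($o{\left(O \right)} = \left(O^{2} + \frac{O O + 18}{O} O\right) + O = \left(O^{2} + \frac{O^{2} + 18}{O} O\right) + O = \left(O^{2} + \frac{18 + O^{2}}{O} O\right) + O = \left(O^{2} + \left(18 + O^{2}\right)\right) + O = \left(18 + 2 O^{2}\right) + O = 18 + O + 2 O^{2}$)
$u = 210294$ ($u = 18 + 324 + 2 \cdot 324^{2} = 18 + 324 + 2 \cdot 104976 = 18 + 324 + 209952 = 210294$)
$-59536 - u = -59536 - 210294 = -269830$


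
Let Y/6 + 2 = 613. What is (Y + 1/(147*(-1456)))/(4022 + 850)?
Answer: 784641311/1042763904 ≈ 0.75246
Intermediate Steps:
Y = 3666 (Y = -12 + 6*613 = -12 + 3678 = 3666)
(Y + 1/(147*(-1456)))/(4022 + 850) = (3666 + 1/(147*(-1456)))/(4022 + 850) = (3666 + (1/147)*(-1/1456))/4872 = (3666 - 1/214032)*(1/4872) = (784641311/214032)*(1/4872) = 784641311/1042763904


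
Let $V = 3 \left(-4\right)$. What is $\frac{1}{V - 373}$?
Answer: $- \frac{1}{385} \approx -0.0025974$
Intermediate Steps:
$V = -12$
$\frac{1}{V - 373} = \frac{1}{-12 - 373} = \frac{1}{-385} = - \frac{1}{385}$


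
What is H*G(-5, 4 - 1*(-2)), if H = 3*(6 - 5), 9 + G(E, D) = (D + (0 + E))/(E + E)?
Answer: -273/10 ≈ -27.300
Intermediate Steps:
G(E, D) = -9 + (D + E)/(2*E) (G(E, D) = -9 + (D + (0 + E))/(E + E) = -9 + (D + E)/((2*E)) = -9 + (D + E)*(1/(2*E)) = -9 + (D + E)/(2*E))
H = 3 (H = 3*1 = 3)
H*G(-5, 4 - 1*(-2)) = 3*((1/2)*((4 - 1*(-2)) - 17*(-5))/(-5)) = 3*((1/2)*(-1/5)*((4 + 2) + 85)) = 3*((1/2)*(-1/5)*(6 + 85)) = 3*((1/2)*(-1/5)*91) = 3*(-91/10) = -273/10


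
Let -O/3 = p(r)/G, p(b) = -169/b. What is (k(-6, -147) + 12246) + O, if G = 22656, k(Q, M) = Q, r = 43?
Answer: 3974768809/324736 ≈ 12240.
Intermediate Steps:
O = 169/324736 (O = -3*(-169/43)/22656 = -3*(-169*1/43)/22656 = -(-507)/(43*22656) = -3*(-169/974208) = 169/324736 ≈ 0.00052042)
(k(-6, -147) + 12246) + O = (-6 + 12246) + 169/324736 = 12240 + 169/324736 = 3974768809/324736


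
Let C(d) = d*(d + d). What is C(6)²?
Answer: 5184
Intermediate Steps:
C(d) = 2*d² (C(d) = d*(2*d) = 2*d²)
C(6)² = (2*6²)² = (2*36)² = 72² = 5184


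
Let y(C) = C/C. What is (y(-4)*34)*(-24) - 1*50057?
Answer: -50873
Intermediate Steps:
y(C) = 1
(y(-4)*34)*(-24) - 1*50057 = (1*34)*(-24) - 1*50057 = 34*(-24) - 50057 = -816 - 50057 = -50873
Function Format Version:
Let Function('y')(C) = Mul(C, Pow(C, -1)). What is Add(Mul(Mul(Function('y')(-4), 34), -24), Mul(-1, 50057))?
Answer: -50873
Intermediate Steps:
Function('y')(C) = 1
Add(Mul(Mul(Function('y')(-4), 34), -24), Mul(-1, 50057)) = Add(Mul(Mul(1, 34), -24), Mul(-1, 50057)) = Add(Mul(34, -24), -50057) = Add(-816, -50057) = -50873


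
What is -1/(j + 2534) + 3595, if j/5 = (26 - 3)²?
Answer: 18618504/5179 ≈ 3595.0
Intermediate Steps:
j = 2645 (j = 5*(26 - 3)² = 5*23² = 5*529 = 2645)
-1/(j + 2534) + 3595 = -1/(2645 + 2534) + 3595 = -1/5179 + 3595 = 18618504/5179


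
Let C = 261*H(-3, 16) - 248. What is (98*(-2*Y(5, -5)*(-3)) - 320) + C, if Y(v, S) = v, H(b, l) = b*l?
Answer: -10156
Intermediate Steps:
C = -12776 (C = 261*(-3*16) - 248 = 261*(-48) - 248 = -12528 - 248 = -12776)
(98*(-2*Y(5, -5)*(-3)) - 320) + C = (98*(-2*5*(-3)) - 320) - 12776 = (98*(-10*(-3)) - 320) - 12776 = (98*30 - 320) - 12776 = (2940 - 320) - 12776 = 2620 - 12776 = -10156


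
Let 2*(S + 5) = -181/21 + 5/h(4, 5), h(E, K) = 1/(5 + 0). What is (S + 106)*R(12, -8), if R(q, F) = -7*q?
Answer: -9172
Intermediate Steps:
h(E, K) = ⅕ (h(E, K) = 1/5 = ⅕)
S = 67/21 (S = -5 + (-181/21 + 5/(⅕))/2 = -5 + (-181*1/21 + 5*5)/2 = -5 + (-181/21 + 25)/2 = -5 + (½)*(344/21) = -5 + 172/21 = 67/21 ≈ 3.1905)
(S + 106)*R(12, -8) = (67/21 + 106)*(-7*12) = (2293/21)*(-84) = -9172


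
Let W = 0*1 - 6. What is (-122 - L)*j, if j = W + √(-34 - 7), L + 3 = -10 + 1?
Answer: 660 - 110*I*√41 ≈ 660.0 - 704.34*I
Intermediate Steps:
W = -6 (W = 0 - 6 = -6)
L = -12 (L = -3 + (-10 + 1) = -3 - 9 = -12)
j = -6 + I*√41 (j = -6 + √(-34 - 7) = -6 + √(-41) = -6 + I*√41 ≈ -6.0 + 6.4031*I)
(-122 - L)*j = (-122 - 1*(-12))*(-6 + I*√41) = (-122 + 12)*(-6 + I*√41) = -110*(-6 + I*√41) = 660 - 110*I*√41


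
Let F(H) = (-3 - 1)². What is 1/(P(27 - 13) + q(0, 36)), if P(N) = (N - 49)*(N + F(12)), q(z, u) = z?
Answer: -1/1050 ≈ -0.00095238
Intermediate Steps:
F(H) = 16 (F(H) = (-4)² = 16)
P(N) = (-49 + N)*(16 + N) (P(N) = (N - 49)*(N + 16) = (-49 + N)*(16 + N))
1/(P(27 - 13) + q(0, 36)) = 1/((-784 + (27 - 13)² - 33*(27 - 13)) + 0) = 1/((-784 + 14² - 33*14) + 0) = 1/((-784 + 196 - 462) + 0) = 1/(-1050 + 0) = 1/(-1050) = -1/1050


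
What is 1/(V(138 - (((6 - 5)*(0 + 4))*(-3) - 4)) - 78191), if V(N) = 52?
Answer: -1/78139 ≈ -1.2798e-5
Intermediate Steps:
1/(V(138 - (((6 - 5)*(0 + 4))*(-3) - 4)) - 78191) = 1/(52 - 78191) = 1/(-78139) = -1/78139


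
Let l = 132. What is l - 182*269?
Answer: -48826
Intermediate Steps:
l - 182*269 = 132 - 182*269 = 132 - 48958 = -48826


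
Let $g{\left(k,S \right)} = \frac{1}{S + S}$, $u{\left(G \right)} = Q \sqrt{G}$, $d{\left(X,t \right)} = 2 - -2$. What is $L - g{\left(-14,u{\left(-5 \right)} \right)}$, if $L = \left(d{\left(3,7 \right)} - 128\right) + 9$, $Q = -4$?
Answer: $-115 - \frac{i \sqrt{5}}{40} \approx -115.0 - 0.055902 i$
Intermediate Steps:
$d{\left(X,t \right)} = 4$ ($d{\left(X,t \right)} = 2 + 2 = 4$)
$u{\left(G \right)} = - 4 \sqrt{G}$
$g{\left(k,S \right)} = \frac{1}{2 S}$
$L = -115$ ($L = \left(4 - 128\right) + 9 = -124 + 9 = -115$)
$L - g{\left(-14,u{\left(-5 \right)} \right)} = -115 - \frac{1}{2 \left(- 4 \sqrt{-5}\right)} = -115 - \frac{1}{2 \left(- 4 i \sqrt{5}\right)} = -115 - \frac{\frac{1}{20} i \sqrt{5}}{2} = -115 - \frac{i \sqrt{5}}{40}$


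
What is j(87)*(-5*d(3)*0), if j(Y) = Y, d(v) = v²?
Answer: 0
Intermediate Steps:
j(87)*(-5*d(3)*0) = 87*(-5*3²*0) = 87*(-5*9*0) = 87*(-45*0) = 87*0 = 0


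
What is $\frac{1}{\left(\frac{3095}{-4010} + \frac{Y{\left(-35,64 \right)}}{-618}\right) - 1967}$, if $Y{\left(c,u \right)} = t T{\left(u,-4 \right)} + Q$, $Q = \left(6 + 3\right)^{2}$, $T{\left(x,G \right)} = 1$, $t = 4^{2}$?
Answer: $- \frac{123909}{243844087} \approx -0.00050815$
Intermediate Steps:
$t = 16$
$Q = 81$ ($Q = 9^{2} = 81$)
$Y{\left(c,u \right)} = 97$ ($Y{\left(c,u \right)} = 16 \cdot 1 + 81 = 16 + 81 = 97$)
$\frac{1}{\left(\frac{3095}{-4010} + \frac{Y{\left(-35,64 \right)}}{-618}\right) - 1967} = \frac{1}{\left(\frac{3095}{-4010} + \frac{97}{-618}\right) - 1967} = \frac{1}{\left(3095 \left(- \frac{1}{4010}\right) + 97 \left(- \frac{1}{618}\right)\right) - 1967} = \frac{1}{\left(- \frac{619}{802} - \frac{97}{618}\right) - 1967} = \frac{1}{- \frac{115084}{123909} - 1967} = \frac{1}{- \frac{243844087}{123909}} = - \frac{123909}{243844087}$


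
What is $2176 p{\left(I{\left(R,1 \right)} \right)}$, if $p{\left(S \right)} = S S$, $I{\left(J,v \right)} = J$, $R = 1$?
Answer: $2176$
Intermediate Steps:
$p{\left(S \right)} = S^{2}$
$2176 p{\left(I{\left(R,1 \right)} \right)} = 2176 \cdot 1^{2} = 2176 \cdot 1 = 2176$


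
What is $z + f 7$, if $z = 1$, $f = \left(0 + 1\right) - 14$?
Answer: $-90$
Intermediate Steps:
$f = -13$ ($f = 1 - 14 = -13$)
$z + f 7 = 1 - 91 = -90$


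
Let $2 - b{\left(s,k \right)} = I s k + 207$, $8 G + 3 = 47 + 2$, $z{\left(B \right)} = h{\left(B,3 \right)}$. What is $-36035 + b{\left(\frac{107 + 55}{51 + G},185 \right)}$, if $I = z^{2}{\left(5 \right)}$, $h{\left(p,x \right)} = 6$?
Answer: $- \frac{12542160}{227} \approx -55252.0$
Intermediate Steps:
$z{\left(B \right)} = 6$
$I = 36$ ($I = 6^{2} = 36$)
$G = \frac{23}{4}$ ($G = - \frac{3}{8} + \frac{47 + 2}{8} = - \frac{3}{8} + \frac{1}{8} \cdot 49 = - \frac{3}{8} + \frac{49}{8} = \frac{23}{4} \approx 5.75$)
$b{\left(s,k \right)} = -205 - 36 k s$ ($b{\left(s,k \right)} = 2 - \left(36 s k + 207\right) = 2 - \left(36 k s + 207\right) = 2 - \left(207 + 36 k s\right) = -205 - 36 k s$)
$-36035 + b{\left(\frac{107 + 55}{51 + G},185 \right)} = -36035 - \left(205 + 6660 \frac{107 + 55}{51 + \frac{23}{4}}\right) = -36035 - \left(205 + 6660 \frac{162}{\frac{227}{4}}\right) = -36035 - \left(205 + 6660 \cdot 162 \cdot \frac{4}{227}\right) = -36035 - \left(205 + 6660 \cdot \frac{648}{227}\right) = -36035 - \frac{4362215}{227} = - \frac{12542160}{227}$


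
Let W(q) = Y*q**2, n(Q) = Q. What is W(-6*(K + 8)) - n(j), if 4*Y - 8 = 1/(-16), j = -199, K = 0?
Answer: 4771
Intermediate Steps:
Y = 127/64 (Y = 2 + (1/4)/(-16) = 2 + (1/4)*(-1/16) = 2 - 1/64 = 127/64 ≈ 1.9844)
W(q) = 127*q**2/64
W(-6*(K + 8)) - n(j) = 127*(-6*(0 + 8))**2/64 - 1*(-199) = 127*(-6*8)**2/64 + 199 = (127/64)*(-48)**2 + 199 = (127/64)*2304 + 199 = 4572 + 199 = 4771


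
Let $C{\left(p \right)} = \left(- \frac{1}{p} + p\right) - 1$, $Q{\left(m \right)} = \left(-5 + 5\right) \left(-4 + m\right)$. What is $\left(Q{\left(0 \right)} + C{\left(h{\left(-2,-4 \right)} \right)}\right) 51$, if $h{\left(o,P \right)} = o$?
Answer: $- \frac{255}{2} \approx -127.5$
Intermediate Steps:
$Q{\left(m \right)} = 0$ ($Q{\left(m \right)} = 0 \left(-4 + m\right) = 0$)
$C{\left(p \right)} = -1 + p - \frac{1}{p}$ ($C{\left(p \right)} = \left(p - \frac{1}{p}\right) - 1 = -1 + p - \frac{1}{p}$)
$\left(Q{\left(0 \right)} + C{\left(h{\left(-2,-4 \right)} \right)}\right) 51 = \left(0 - \frac{5}{2}\right) 51 = \left(- \frac{5}{2}\right) 51 = - \frac{255}{2}$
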